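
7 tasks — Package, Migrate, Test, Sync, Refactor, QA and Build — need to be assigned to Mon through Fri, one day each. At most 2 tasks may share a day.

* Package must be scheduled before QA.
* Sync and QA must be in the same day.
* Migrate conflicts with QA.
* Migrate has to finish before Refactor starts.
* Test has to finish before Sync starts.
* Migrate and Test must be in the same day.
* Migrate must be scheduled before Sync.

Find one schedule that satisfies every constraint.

Refactor=Tue, Sync=Wed, QA=Wed, Build=Thu, Migrate=Mon, Package=Tue, Test=Mon

Checking: Test(Mon) before Sync(Wed); Migrate(Mon) before Refactor(Tue); Migrate(Mon) before Sync(Wed); Package(Tue) before QA(Wed); Migrate(Mon) != QA(Wed); Migrate = Test = Mon; Sync = QA = Wed; max 2 per day (cap 2).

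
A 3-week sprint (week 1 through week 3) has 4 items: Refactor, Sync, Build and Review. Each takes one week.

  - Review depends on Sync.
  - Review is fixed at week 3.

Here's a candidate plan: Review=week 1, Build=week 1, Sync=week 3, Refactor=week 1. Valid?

No — it violates: Review depends on Sync

Review is fixed at week 3 — violated.
Review depends on Sync — violated.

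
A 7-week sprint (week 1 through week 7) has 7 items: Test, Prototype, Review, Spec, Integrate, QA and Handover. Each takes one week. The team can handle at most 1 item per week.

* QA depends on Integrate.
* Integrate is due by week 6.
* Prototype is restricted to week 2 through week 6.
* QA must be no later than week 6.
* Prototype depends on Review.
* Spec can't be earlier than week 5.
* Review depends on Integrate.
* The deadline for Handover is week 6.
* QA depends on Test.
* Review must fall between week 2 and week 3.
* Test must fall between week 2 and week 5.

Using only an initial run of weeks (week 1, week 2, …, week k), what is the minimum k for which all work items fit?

7

The precedence chain requires at least 3 distinct weeks.
With at most 1 per week and 7 work items, at least 7 weeks are needed.
Spec can't be placed before week 5, so the schedule must run through at least week 5.
7 works (last occupied week: week 7): for example Prototype=week 4; Review=week 2; Handover=week 6; Spec=week 7; QA=week 5; Integrate=week 1; Test=week 3.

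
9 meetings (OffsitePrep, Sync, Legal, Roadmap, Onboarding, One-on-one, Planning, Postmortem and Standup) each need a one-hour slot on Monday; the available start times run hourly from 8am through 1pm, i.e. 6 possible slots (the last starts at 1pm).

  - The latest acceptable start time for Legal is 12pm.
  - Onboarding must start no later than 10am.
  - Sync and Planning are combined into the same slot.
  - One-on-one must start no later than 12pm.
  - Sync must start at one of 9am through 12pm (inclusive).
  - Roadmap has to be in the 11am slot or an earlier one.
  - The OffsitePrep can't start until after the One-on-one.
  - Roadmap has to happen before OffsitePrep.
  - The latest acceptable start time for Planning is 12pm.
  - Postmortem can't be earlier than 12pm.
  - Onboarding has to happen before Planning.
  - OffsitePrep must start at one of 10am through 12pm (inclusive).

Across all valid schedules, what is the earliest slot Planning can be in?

9am

Precedence pushes Planning to at least 9am; Planning's own window allows nothing later than 12pm.
Planning at 9am is achievable: OffsitePrep=10am; One-on-one=8am; Onboarding=8am; Standup=8am; Legal=8am; Roadmap=8am; Sync=9am; Postmortem=12pm; Planning=9am.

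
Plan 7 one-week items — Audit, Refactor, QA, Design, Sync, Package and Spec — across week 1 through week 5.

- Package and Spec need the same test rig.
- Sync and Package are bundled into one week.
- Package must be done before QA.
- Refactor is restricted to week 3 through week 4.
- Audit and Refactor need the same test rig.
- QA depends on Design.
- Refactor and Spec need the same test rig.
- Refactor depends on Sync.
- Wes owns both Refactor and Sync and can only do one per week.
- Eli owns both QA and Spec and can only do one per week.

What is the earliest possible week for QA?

week 2

Precedence pushes QA to at least week 2.
QA at week 2 is achievable: QA in week 2, Audit in week 1, Spec in week 4, Package in week 1, Sync in week 1, Refactor in week 3, Design in week 1.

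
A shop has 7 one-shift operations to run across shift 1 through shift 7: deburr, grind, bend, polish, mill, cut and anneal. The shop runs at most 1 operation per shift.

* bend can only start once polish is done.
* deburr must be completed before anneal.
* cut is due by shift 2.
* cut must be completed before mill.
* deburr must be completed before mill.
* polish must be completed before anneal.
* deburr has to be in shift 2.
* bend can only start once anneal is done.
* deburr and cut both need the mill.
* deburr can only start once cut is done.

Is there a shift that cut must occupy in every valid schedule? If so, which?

shift 1

cut's window is shift 1–shift 2.
deburr is fixed at shift 2, and cut can't share a shift with deburr.
So cut must be shift 1.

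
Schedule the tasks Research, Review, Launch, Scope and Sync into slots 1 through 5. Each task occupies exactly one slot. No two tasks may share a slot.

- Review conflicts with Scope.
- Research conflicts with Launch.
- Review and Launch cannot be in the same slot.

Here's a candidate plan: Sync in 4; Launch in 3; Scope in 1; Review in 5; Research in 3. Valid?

Research conflicts with Launch — violated.
No two tasks may share a slot — violated.
Review and Launch cannot be in the same slot — holds.
Review conflicts with Scope — holds.

No. Research conflicts with Launch is not satisfied.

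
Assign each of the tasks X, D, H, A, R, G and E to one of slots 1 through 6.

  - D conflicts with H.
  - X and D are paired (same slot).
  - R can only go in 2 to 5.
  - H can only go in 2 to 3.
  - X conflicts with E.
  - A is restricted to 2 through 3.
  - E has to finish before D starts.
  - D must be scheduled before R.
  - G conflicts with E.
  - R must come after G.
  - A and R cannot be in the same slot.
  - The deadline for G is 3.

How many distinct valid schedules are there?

Splitting on X: it can be 2 (9), 3 (16), 4 (24). Listing each branch's schedules as (D, H, A, R, G, E):
X=2: (2,3,2,3,2,1) (2,3,2,4,2,1) (2,3,2,4,3,1) (2,3,2,5,2,1) (2,3,2,5,3,1) (2,3,3,4,2,1) (2,3,3,4,3,1) (2,3,3,5,2,1) (2,3,3,5,3,1) — 9.
X=3: (3,2,2,4,1,2) (3,2,2,4,2,1) (3,2,2,4,3,1) (3,2,2,4,3,2) (3,2,2,5,1,2) (3,2,2,5,2,1) (3,2,2,5,3,1) (3,2,2,5,3,2) (3,2,3,4,1,2) (3,2,3,4,2,1) (3,2,3,4,3,1) (3,2,3,4,3,2) (3,2,3,5,1,2) (3,2,3,5,2,1) (3,2,3,5,3,1) (3,2,3,5,3,2) — 16.
X=4: (4,2,2,5,1,2) (4,2,2,5,1,3) (4,2,2,5,2,1) (4,2,2,5,2,3) (4,2,2,5,3,1) (4,2,2,5,3,2) (4,2,3,5,1,2) (4,2,3,5,1,3) (4,2,3,5,2,1) (4,2,3,5,2,3) (4,2,3,5,3,1) (4,2,3,5,3,2) (4,3,2,5,1,2) (4,3,2,5,1,3) (4,3,2,5,2,1) (4,3,2,5,2,3) (4,3,2,5,3,1) (4,3,2,5,3,2) (4,3,3,5,1,2) (4,3,3,5,1,3) (4,3,3,5,2,1) (4,3,3,5,2,3) (4,3,3,5,3,1) (4,3,3,5,3,2) — 24.
Summing: 9 + 16 + 24 = 49.

49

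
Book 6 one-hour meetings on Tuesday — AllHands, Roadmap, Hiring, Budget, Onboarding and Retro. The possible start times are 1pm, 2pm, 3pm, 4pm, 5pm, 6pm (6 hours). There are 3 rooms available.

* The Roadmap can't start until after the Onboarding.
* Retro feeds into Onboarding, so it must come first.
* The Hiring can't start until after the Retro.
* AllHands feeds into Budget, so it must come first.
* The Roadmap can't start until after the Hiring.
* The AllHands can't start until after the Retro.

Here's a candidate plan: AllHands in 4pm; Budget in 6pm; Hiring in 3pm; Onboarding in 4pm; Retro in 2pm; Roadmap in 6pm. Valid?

Yes, all constraints hold

The Roadmap can't start until after the Onboarding — holds.
AllHands feeds into Budget, so it must come first — holds.
The Roadmap can't start until after the Hiring — holds.
There are 3 rooms available — holds.
Retro feeds into Onboarding, so it must come first — holds.
The AllHands can't start until after the Retro — holds.
The Hiring can't start until after the Retro — holds.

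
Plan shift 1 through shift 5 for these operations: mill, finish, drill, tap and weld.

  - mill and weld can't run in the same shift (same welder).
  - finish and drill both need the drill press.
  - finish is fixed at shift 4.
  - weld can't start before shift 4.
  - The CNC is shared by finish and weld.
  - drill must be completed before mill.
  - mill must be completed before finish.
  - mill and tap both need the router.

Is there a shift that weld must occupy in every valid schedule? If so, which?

shift 5

weld's window is shift 4–shift 5.
finish is fixed at shift 4, and weld can't share a shift with finish.
So weld must be shift 5.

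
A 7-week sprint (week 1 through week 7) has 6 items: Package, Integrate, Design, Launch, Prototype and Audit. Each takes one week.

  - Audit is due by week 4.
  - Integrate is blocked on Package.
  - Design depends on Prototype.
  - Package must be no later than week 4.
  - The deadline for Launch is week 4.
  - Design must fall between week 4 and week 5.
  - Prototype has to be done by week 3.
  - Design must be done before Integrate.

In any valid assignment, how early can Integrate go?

week 5

Precedence pushes Integrate to at least week 5.
Integrate at week 5 is achievable: Design=week 4, Launch=week 1, Package=week 1, Integrate=week 5, Prototype=week 1, Audit=week 1.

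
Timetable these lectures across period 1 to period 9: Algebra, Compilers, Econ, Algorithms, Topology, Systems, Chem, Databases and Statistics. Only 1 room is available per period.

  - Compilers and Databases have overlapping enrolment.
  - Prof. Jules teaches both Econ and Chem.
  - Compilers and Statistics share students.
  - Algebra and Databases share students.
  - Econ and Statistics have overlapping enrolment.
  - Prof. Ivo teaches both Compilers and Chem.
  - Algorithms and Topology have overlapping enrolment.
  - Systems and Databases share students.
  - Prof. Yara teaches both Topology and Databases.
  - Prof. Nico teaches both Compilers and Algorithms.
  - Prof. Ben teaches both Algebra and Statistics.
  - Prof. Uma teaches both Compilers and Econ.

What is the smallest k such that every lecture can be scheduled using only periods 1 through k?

9

With at most 1 per period and 9 lectures, at least 9 periods are needed.
9 works (last occupied period: period 9): for example Topology=period 5; Databases=period 8; Statistics=period 9; Compilers=period 2; Systems=period 6; Algebra=period 1; Econ=period 3; Algorithms=period 4; Chem=period 7.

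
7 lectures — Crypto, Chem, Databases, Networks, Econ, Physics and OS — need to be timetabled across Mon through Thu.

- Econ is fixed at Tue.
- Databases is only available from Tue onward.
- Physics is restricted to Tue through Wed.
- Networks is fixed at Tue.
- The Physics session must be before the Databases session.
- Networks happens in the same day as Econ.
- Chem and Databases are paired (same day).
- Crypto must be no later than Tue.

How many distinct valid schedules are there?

Splitting on Crypto: it can be Mon (12), Tue (12). Listing each branch's schedules as (Chem, Databases, Networks, Econ, Physics, OS):
Crypto=Mon: (Wed,Wed,Tue,Tue,Tue,Mon) (Wed,Wed,Tue,Tue,Tue,Tue) (Wed,Wed,Tue,Tue,Tue,Wed) (Wed,Wed,Tue,Tue,Tue,Thu) (Thu,Thu,Tue,Tue,Tue,Mon) (Thu,Thu,Tue,Tue,Tue,Tue) (Thu,Thu,Tue,Tue,Tue,Wed) (Thu,Thu,Tue,Tue,Tue,Thu) (Thu,Thu,Tue,Tue,Wed,Mon) (Thu,Thu,Tue,Tue,Wed,Tue) (Thu,Thu,Tue,Tue,Wed,Wed) (Thu,Thu,Tue,Tue,Wed,Thu) — 12.
Crypto=Tue: (Wed,Wed,Tue,Tue,Tue,Mon) (Wed,Wed,Tue,Tue,Tue,Tue) (Wed,Wed,Tue,Tue,Tue,Wed) (Wed,Wed,Tue,Tue,Tue,Thu) (Thu,Thu,Tue,Tue,Tue,Mon) (Thu,Thu,Tue,Tue,Tue,Tue) (Thu,Thu,Tue,Tue,Tue,Wed) (Thu,Thu,Tue,Tue,Tue,Thu) (Thu,Thu,Tue,Tue,Wed,Mon) (Thu,Thu,Tue,Tue,Wed,Tue) (Thu,Thu,Tue,Tue,Wed,Wed) (Thu,Thu,Tue,Tue,Wed,Thu) — 12.
Summing: 12 + 12 = 24.

24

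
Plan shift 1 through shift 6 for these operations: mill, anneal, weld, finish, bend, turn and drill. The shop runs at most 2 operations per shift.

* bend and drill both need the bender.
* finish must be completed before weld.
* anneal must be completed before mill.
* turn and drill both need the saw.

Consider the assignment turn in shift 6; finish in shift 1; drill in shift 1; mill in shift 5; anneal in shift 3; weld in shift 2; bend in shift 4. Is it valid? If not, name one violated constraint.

turn and drill both need the saw — holds.
finish must be completed before weld — holds.
anneal must be completed before mill — holds.
The shop runs at most 2 operations per shift — holds.
bend and drill both need the bender — holds.

Yes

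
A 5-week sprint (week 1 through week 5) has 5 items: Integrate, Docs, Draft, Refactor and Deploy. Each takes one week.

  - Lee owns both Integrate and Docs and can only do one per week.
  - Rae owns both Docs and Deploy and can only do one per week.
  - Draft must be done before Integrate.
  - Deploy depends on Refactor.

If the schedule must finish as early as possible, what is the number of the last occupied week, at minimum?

The precedence chain requires at least 2 distinct weeks.
2 works (last occupied week: week 2): for example Deploy=week 2, Integrate=week 2, Refactor=week 1, Docs=week 1, Draft=week 1.

week 2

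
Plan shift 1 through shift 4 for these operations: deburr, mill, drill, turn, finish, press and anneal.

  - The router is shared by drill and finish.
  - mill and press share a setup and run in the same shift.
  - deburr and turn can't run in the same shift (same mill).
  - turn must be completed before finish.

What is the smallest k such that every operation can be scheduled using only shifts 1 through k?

2 shifts

The precedence chain requires at least 2 distinct shifts.
2 works (last occupied shift: shift 2): for example anneal=shift 1; finish=shift 2; press=shift 1; drill=shift 1; turn=shift 1; mill=shift 1; deburr=shift 2.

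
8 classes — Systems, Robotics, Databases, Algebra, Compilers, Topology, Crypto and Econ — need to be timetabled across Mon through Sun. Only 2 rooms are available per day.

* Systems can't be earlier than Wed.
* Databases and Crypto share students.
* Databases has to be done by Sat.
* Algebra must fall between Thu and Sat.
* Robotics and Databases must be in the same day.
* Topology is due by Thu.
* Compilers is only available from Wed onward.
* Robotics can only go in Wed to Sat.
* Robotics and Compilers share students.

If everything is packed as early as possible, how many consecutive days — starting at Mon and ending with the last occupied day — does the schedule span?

5 days

With at most 2 per day and 8 classes, at least 4 days are needed.
Algebra can't be placed before Thu — that is day 4 counting from Mon — so the schedule must run through at least 4 days.
Could 4 days be enough, i.e. nothing placed later than Thu? No: Systems's window within 4 days is {Wed, Thu}; Robotics's window within 4 days is {Wed, Thu}; Databases's window within 4 days is {Mon, Tue, Wed, Thu}; Algebra's window within 4 days is {Thu}; Compilers's window within 4 days is {Wed, Thu}; Databases must be in the same day as Robotics (in {Wed, Thu}) → {Wed, Thu}; Systems, Robotics, Databases, Algebra and Compilers are all confined to {Wed, Thu} — 5 classes for 2 days at most 2 apiece is too many.
So 4 days is not enough.
5 works (last occupied day: Fri): for example Topology=Mon, Databases=Fri, Robotics=Fri, Crypto=Mon, Systems=Wed, Econ=Tue, Compilers=Wed, Algebra=Thu.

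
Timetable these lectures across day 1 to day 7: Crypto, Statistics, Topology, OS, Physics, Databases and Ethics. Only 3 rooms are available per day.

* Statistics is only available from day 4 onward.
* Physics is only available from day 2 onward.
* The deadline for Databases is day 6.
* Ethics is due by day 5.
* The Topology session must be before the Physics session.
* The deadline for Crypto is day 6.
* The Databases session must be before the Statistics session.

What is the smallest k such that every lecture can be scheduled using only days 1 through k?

The precedence chain requires at least 2 distinct days.
With at most 3 per day and 7 lectures, at least 3 days are needed.
Statistics can't be placed before day 4, so the schedule must run through at least day 4.
4 works (last occupied day: day 4): for example Topology=day 1, Crypto=day 1, OS=day 2, Statistics=day 4, Ethics=day 2, Physics=day 2, Databases=day 1.

4 days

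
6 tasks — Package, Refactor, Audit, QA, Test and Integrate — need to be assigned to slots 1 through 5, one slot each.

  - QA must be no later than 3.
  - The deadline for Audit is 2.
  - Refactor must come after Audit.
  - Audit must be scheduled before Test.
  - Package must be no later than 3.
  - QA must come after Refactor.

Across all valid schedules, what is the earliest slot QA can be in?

3

Precedence pushes QA to at least 3; QA's own window allows nothing later than 3.
QA at 3 is achievable: Integrate=1; Refactor=2; Test=2; QA=3; Audit=1; Package=1.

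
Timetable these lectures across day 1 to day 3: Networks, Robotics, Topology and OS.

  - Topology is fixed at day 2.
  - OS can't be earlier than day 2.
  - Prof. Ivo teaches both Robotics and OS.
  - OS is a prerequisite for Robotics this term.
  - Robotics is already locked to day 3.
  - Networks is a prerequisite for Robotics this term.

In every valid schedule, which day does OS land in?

day 2

OS's window is day 2–day 3.
Robotics is fixed at day 3, and OS can't share a day with Robotics.
So OS must be day 2.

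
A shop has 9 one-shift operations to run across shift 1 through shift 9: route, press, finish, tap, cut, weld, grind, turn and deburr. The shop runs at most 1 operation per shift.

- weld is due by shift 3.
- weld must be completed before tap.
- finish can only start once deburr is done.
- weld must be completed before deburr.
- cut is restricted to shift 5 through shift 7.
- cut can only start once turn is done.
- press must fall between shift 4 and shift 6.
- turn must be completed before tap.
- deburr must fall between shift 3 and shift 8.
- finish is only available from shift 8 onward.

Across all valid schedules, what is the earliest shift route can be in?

route at shift 1 is achievable: turn -> shift 3; cut -> shift 5; finish -> shift 8; weld -> shift 2; route -> shift 1; press -> shift 4; grind -> shift 9; tap -> shift 7; deburr -> shift 6.

shift 1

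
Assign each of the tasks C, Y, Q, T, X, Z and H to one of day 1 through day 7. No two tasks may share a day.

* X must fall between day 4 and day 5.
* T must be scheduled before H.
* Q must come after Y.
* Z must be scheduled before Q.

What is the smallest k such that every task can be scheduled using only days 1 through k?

7 days

The precedence chain requires at least 2 distinct days.
With at most 1 per day and 7 tasks, at least 7 days are needed.
X can't be placed before day 4, so the schedule must run through at least day 4.
7 works (last occupied day: day 7): for example H in day 6; Z in day 2; C in day 7; Q in day 3; T in day 5; Y in day 1; X in day 4.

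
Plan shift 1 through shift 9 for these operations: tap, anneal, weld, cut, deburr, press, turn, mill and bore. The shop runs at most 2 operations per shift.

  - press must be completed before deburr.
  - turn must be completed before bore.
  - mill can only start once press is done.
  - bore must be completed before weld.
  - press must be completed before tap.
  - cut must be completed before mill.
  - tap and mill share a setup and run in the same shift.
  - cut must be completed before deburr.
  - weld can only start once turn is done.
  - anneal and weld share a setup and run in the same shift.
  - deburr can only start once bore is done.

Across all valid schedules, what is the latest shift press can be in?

shift 7

Downstream work caps press at shift 8.
press at shift 7 is achievable: weld -> shift 3, cut -> shift 1, bore -> shift 2, deburr -> shift 8, mill -> shift 9, turn -> shift 1, anneal -> shift 3, press -> shift 7, tap -> shift 9.
Nothing later works — the capacity limit rule out every shift after shift 7.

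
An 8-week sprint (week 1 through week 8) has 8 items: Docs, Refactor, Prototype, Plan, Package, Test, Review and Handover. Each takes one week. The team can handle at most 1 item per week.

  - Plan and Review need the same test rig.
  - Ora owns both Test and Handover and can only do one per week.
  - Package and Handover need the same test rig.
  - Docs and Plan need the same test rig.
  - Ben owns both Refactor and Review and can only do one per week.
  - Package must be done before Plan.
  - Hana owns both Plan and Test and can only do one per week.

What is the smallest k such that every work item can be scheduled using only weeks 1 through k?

The precedence chain requires at least 2 distinct weeks.
With at most 1 per week and 8 work items, at least 8 weeks are needed.
8 works (last occupied week: week 8): for example Package -> week 1, Refactor -> week 4, Prototype -> week 5, Plan -> week 2, Test -> week 6, Docs -> week 3, Review -> week 7, Handover -> week 8.

8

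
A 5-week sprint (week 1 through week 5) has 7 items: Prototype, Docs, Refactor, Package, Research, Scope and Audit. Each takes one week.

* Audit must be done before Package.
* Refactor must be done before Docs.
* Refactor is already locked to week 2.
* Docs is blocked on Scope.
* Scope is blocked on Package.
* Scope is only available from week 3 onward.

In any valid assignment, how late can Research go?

Research at week 5 is achievable: Audit -> week 1; Research -> week 5; Package -> week 2; Prototype -> week 1; Scope -> week 3; Docs -> week 4; Refactor -> week 2.

week 5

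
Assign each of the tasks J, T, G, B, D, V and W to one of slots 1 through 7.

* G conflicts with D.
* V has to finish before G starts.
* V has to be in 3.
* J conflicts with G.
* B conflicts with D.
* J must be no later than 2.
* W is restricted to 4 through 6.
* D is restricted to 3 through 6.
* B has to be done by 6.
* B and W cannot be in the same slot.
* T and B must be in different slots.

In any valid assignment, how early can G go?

Precedence pushes G to at least 4.
G at 4 is achievable: V -> 3; B -> 1; W -> 4; G -> 4; J -> 1; T -> 2; D -> 3.

4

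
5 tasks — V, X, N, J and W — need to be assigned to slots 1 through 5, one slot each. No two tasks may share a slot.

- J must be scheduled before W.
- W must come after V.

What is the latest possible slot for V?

4

Downstream work caps V at 4.
V at 4 is achievable: N in 3; J in 1; W in 5; X in 2; V in 4.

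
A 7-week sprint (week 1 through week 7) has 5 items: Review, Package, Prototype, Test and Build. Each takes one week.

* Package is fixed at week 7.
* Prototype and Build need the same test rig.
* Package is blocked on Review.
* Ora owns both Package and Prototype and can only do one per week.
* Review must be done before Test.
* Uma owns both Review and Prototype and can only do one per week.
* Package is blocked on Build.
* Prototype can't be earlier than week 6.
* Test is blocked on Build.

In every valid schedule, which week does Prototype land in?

week 6

Prototype's window is week 6–week 7.
Package is fixed at week 7, and Prototype can't share a week with Package.
So Prototype must be week 6.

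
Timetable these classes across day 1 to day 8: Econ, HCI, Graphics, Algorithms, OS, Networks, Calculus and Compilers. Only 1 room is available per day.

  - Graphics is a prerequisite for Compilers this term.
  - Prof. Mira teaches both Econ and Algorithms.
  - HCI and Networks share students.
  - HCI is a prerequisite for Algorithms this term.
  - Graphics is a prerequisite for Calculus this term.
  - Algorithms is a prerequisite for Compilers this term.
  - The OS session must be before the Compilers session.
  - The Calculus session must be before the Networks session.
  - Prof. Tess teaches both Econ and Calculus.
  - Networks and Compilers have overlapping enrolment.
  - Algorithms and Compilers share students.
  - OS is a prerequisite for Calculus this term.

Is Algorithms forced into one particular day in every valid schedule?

Algorithms can be day 2 (e.g. Econ=day 8, HCI=day 1, Compilers=day 6, OS=day 4, Calculus=day 5, Algorithms=day 2, Networks=day 7, Graphics=day 3) or day 3 (e.g. Algorithms=day 3; Compilers=day 6; Econ=day 8; HCI=day 2; OS=day 4; Graphics=day 1; Networks=day 7; Calculus=day 5).

No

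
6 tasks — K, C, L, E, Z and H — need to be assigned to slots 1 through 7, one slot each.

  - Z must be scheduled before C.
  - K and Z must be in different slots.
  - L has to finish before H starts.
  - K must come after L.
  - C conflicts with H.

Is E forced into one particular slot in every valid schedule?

E can be 1 (e.g. C=2, K=2, Z=1, L=1, E=1, H=3) or 2 (e.g. H in 3; K in 2; E in 2; C in 2; L in 1; Z in 1).

No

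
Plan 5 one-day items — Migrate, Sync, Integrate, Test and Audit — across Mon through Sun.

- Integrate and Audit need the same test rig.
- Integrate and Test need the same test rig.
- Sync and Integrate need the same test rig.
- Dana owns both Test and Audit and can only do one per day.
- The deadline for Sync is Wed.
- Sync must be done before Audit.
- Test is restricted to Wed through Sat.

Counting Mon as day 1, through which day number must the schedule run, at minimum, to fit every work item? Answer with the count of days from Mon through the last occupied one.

4

The precedence chain requires at least 2 distinct days.
Test can't be placed before Wed — that is day 3 counting from Mon — so the schedule must run through at least 3 days.
Could 3 days be enough, i.e. nothing placed later than Wed? No: Sync's window within 3 days is {Mon, Tue, Wed}; Test's window within 3 days is {Wed}; Audit must come after Sync (at Mon or later) → {Tue, Wed}; Sync must come before Audit (at Wed or earlier) → {Mon, Tue}; Audit can't share with Test (Wed) → {Tue}; Integrate can't share with Test (Wed) → {Mon, Tue}; Integrate can't share with Audit (Tue) → {Mon}; Sync must come before Audit (at Tue or earlier) → {Mon}; Integrate can't share with Sync (Mon) → nothing is left.
So 3 days is not enough.
4 works (last occupied day: Thu): for example Test -> Wed, Audit -> Tue, Sync -> Mon, Integrate -> Thu, Migrate -> Mon.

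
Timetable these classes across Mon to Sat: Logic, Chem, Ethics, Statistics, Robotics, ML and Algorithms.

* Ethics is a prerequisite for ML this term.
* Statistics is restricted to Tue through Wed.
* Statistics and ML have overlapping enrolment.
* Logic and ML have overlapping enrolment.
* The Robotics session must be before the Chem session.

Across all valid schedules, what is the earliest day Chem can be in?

Tue

Precedence pushes Chem to at least Tue.
Chem at Tue is achievable: Logic -> Mon, Robotics -> Mon, Algorithms -> Mon, Statistics -> Tue, ML -> Wed, Chem -> Tue, Ethics -> Mon.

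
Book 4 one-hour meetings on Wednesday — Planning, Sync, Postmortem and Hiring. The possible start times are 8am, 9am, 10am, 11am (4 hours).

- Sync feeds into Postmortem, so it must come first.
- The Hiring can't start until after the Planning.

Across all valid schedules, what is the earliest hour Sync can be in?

8am

Downstream work caps Sync at 10am.
Sync at 8am is achievable: Planning in 8am, Hiring in 9am, Postmortem in 9am, Sync in 8am.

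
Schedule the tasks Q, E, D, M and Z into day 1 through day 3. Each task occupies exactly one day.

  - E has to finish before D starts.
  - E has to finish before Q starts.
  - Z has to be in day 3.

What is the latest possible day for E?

Downstream work caps E at day 2.
E at day 2 is achievable: Z -> day 3, M -> day 1, E -> day 2, Q -> day 3, D -> day 3.

day 2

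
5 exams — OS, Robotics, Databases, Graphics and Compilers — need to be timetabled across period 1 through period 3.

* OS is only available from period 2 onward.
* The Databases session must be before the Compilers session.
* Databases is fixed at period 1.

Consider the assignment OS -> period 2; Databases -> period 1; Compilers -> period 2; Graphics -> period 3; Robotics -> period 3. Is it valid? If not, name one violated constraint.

OS is only available from period 2 onward — holds.
Databases is fixed at period 1 — holds.
The Databases session must be before the Compilers session — holds.

Valid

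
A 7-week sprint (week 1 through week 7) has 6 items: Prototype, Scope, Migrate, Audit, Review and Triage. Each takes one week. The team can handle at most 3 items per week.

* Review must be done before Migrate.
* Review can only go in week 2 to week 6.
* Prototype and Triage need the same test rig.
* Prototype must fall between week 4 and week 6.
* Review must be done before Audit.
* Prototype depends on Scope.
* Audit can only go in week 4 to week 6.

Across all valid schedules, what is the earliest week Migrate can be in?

Precedence pushes Migrate to at least week 3.
Migrate at week 3 is achievable: Scope in week 1, Audit in week 4, Migrate in week 3, Prototype in week 4, Review in week 2, Triage in week 1.

week 3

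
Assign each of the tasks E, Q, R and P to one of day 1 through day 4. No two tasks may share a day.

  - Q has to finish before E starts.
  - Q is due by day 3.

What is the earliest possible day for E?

day 2

Precedence pushes E to at least day 2.
E at day 2 is achievable: R -> day 3; E -> day 2; Q -> day 1; P -> day 4.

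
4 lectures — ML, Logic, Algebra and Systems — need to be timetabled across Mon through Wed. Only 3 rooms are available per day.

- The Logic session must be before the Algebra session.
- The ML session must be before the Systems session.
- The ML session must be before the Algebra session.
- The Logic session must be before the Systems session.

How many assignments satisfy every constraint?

7

Splitting on ML: it can be Mon (5), Tue (2). Listing each branch's schedules as (Logic, Algebra, Systems):
ML=Mon: (Mon,Tue,Tue) (Mon,Tue,Wed) (Mon,Wed,Tue) (Mon,Wed,Wed) (Tue,Wed,Wed) — 5.
ML=Tue: (Mon,Wed,Wed) (Tue,Wed,Wed) — 2.
Summing: 5 + 2 = 7.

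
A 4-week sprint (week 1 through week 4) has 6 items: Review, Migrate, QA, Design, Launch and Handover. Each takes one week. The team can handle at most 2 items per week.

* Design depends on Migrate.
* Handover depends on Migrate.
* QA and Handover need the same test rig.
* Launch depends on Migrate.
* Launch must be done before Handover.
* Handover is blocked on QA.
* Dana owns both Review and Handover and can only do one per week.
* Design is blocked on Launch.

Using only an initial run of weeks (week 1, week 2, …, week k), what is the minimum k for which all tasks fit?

3 weeks

The precedence chain requires at least 3 distinct weeks.
With at most 2 per week and 6 tasks, at least 3 weeks are needed.
3 works (last occupied week: week 3): for example Review=week 2, Handover=week 3, Launch=week 2, QA=week 1, Design=week 3, Migrate=week 1.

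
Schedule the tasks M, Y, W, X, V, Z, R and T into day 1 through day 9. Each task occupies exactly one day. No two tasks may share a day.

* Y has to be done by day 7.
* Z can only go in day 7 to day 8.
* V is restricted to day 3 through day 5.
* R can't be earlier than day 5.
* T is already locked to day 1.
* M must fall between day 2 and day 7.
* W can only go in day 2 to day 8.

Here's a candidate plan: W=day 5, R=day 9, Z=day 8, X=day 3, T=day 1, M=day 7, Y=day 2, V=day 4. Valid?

W can only go in day 2 to day 8 — holds.
R can't be earlier than day 5 — holds.
T is already locked to day 1 — holds.
M must fall between day 2 and day 7 — holds.
No two tasks may share a day — holds.
Y has to be done by day 7 — holds.
Z can only go in day 7 to day 8 — holds.
V is restricted to day 3 through day 5 — holds.

Yes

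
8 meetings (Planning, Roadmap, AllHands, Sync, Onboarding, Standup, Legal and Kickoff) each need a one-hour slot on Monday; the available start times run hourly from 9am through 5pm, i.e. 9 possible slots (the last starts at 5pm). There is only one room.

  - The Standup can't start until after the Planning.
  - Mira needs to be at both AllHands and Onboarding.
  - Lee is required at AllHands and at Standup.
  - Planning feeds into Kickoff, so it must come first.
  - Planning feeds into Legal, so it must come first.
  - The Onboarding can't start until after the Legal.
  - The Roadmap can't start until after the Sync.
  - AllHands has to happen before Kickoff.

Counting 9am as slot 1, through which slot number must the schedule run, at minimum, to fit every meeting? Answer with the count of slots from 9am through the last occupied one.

8

The precedence chain requires at least 3 distinct slots.
With at most 1 per slot and 8 meetings, at least 8 slots are needed.
8 works (last occupied slot: 4pm): for example Legal in 10am, AllHands in 11am, Kickoff in 12pm, Onboarding in 3pm, Planning in 9am, Roadmap in 2pm, Sync in 1pm, Standup in 4pm.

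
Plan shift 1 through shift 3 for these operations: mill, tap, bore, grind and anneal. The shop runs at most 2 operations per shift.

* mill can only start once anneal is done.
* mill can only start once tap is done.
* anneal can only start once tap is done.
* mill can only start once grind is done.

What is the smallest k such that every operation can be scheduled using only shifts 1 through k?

The precedence chain requires at least 3 distinct shifts.
With at most 2 per shift and 5 operations, at least 3 shifts are needed.
3 works (last occupied shift: shift 3): for example bore -> shift 2; mill -> shift 3; anneal -> shift 2; tap -> shift 1; grind -> shift 1.

3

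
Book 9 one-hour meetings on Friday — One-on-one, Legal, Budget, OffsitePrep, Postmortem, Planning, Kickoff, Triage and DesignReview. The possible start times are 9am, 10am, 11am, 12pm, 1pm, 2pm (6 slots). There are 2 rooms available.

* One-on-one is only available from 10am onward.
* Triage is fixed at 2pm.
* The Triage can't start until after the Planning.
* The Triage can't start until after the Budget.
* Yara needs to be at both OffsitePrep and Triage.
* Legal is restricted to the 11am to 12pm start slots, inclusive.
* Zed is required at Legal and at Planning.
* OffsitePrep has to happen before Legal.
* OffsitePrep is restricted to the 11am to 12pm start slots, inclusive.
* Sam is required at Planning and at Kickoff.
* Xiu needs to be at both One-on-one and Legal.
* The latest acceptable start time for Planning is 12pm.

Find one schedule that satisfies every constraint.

OffsitePrep -> 11am; Planning -> 9am; Triage -> 2pm; One-on-one -> 10am; Postmortem -> 10am; Kickoff -> 11am; Legal -> 12pm; DesignReview -> 12pm; Budget -> 9am

Checking: Planning(9am) before Triage(2pm); OffsitePrep(11am) before Legal(12pm); Budget(9am) before Triage(2pm); Legal(12pm) != Planning(9am); OffsitePrep(11am) != Triage(2pm); One-on-one(10am) != Legal(12pm); Planning(9am) != Kickoff(11am); Planning=9am in [9am,12pm]; Legal=12pm in [11am,12pm]; OffsitePrep=11am in [11am,12pm]; One-on-one=10am in [10am,2pm]; Triage=2pm in [2pm,2pm]; max 2 per slot (cap 2).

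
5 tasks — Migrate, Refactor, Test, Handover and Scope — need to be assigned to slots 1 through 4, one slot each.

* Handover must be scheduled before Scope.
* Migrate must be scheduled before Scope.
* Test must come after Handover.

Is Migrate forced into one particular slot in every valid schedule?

No

Migrate can be 1 (e.g. Handover -> 1; Refactor -> 1; Test -> 2; Scope -> 2; Migrate -> 1) or 2 (e.g. Refactor in 1; Test in 2; Migrate in 2; Handover in 1; Scope in 3).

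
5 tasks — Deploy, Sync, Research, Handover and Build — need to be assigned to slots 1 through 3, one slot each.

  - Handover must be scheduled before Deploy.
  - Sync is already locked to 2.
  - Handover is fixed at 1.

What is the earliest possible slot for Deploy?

Precedence pushes Deploy to at least 2.
Deploy at 2 is achievable: Sync in 2; Build in 1; Research in 1; Deploy in 2; Handover in 1.

2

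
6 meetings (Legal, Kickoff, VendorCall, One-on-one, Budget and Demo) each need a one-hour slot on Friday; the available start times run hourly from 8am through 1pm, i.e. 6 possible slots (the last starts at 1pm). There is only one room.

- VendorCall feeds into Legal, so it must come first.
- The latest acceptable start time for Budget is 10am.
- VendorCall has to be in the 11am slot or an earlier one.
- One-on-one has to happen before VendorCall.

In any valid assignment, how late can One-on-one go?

10am

Downstream work caps One-on-one at 10am.
One-on-one at 10am is achievable: VendorCall in 11am, One-on-one in 10am, Kickoff in 9am, Budget in 8am, Demo in 1pm, Legal in 12pm.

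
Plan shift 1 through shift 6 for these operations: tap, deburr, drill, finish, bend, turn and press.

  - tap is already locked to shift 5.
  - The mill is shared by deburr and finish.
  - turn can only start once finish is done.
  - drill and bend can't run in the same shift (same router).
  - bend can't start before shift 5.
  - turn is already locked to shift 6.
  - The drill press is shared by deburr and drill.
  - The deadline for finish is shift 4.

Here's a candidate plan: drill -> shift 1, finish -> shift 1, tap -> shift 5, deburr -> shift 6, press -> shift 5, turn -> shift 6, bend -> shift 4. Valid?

turn can only start once finish is done — holds.
tap is already locked to shift 5 — holds.
drill and bend can't run in the same shift (same router) — holds.
The drill press is shared by deburr and drill — holds.
bend can't start before shift 5 — violated.
The deadline for finish is shift 4 — holds.
turn is already locked to shift 6 — holds.
The mill is shared by deburr and finish — holds.

No — it violates: bend can't start before shift 5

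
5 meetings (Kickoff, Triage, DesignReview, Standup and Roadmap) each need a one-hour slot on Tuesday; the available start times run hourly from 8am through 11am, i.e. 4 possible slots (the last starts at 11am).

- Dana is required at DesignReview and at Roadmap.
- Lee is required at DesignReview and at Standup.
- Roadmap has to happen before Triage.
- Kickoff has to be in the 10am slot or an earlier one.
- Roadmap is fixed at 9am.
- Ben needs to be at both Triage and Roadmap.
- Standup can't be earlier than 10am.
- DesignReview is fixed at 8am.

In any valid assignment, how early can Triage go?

Precedence pushes Triage to at least 10am.
Triage at 10am is achievable: Kickoff=8am, Roadmap=9am, Triage=10am, DesignReview=8am, Standup=10am.

10am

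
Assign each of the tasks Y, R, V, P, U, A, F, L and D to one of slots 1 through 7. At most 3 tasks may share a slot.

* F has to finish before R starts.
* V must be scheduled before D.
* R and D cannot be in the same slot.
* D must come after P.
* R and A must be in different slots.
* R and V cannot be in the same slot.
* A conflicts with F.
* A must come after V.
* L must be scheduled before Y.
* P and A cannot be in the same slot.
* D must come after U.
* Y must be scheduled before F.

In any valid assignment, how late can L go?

4

Downstream work caps L at 4.
L at 4 is achievable: U=1, A=2, P=1, F=6, D=2, R=7, V=1, L=4, Y=5.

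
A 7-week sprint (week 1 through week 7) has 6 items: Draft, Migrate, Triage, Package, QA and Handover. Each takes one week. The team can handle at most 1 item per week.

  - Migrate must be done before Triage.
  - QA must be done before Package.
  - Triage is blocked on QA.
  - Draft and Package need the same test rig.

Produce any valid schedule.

Triage in week 3; Package in week 4; Draft in week 5; Handover in week 6; QA in week 1; Migrate in week 2

Checking: Migrate(week 2) before Triage(week 3); QA(week 1) before Triage(week 3); QA(week 1) before Package(week 4); Draft(week 5) != Package(week 4); max 1 per week (cap 1).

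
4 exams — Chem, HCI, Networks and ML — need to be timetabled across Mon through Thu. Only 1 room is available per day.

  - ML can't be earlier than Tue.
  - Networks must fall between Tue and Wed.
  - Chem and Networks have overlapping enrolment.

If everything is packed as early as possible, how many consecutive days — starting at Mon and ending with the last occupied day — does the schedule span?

4 days

With at most 1 per day and 4 exams, at least 4 days are needed.
Networks can't be placed before Tue — that is day 2 counting from Mon — so the schedule must run through at least 2 days.
4 works (last occupied day: Thu): for example ML in Wed, HCI in Thu, Networks in Tue, Chem in Mon.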